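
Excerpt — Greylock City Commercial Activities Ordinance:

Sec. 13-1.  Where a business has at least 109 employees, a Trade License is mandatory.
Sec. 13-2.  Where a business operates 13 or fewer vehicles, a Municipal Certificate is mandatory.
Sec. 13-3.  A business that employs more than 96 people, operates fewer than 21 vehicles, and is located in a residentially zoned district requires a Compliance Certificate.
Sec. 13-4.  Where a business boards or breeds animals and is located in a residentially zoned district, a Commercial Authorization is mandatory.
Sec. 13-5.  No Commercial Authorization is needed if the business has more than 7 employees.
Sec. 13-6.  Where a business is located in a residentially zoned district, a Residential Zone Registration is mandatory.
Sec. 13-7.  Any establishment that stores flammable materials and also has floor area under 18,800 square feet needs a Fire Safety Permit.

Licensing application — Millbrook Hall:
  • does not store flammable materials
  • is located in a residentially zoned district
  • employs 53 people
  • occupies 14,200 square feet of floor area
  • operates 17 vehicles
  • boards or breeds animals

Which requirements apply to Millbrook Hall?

Residential Zone Registration

Sec. 13-1. employees 53 < 109 → Trade License not required.
Sec. 13-2. vehicles 17 > 13 → Municipal Certificate not required.
Sec. 13-3. employees 53 ≤ 96; vehicles 17 < 21; is located in a residentially zoned district → Compliance Certificate not required.
Sec. 13-4. boards or breeds animals; is located in a residentially zoned district → Commercial Authorization required.
Sec. 13-5. employees 53 > 7 → exempt from Commercial Authorization.
Sec. 13-6. is located in a residentially zoned district → Residential Zone Registration required.
Sec. 13-7. does not store flammable materials; floor area 14,200 square feet < 18,800 square feet → Fire Safety Permit not required.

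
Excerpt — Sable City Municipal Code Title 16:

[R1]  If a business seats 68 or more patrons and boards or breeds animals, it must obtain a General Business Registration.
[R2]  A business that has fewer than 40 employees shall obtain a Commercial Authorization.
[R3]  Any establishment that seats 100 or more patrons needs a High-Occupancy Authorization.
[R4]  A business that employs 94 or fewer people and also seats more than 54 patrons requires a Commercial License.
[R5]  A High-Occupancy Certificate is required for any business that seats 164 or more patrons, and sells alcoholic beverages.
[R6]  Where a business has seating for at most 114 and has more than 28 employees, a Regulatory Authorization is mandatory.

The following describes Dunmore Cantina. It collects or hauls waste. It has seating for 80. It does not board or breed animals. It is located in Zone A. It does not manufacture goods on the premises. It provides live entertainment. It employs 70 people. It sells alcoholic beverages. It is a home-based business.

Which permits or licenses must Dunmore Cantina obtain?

[R1] seating 80 ≥ 68; does not board or breed animals → General Business Registration not required.
[R2] employees 70 ≥ 40 → Commercial Authorization not required.
[R3] seating 80 < 100 → High-Occupancy Authorization not required.
[R4] employees 70 ≤ 94; seating 80 > 54 → Commercial License required.
[R5] seating 80 < 164; sells alcoholic beverages → High-Occupancy Certificate not required.
[R6] seating 80 ≤ 114; employees 70 > 28 → Regulatory Authorization required.

Commercial License, Regulatory Authorization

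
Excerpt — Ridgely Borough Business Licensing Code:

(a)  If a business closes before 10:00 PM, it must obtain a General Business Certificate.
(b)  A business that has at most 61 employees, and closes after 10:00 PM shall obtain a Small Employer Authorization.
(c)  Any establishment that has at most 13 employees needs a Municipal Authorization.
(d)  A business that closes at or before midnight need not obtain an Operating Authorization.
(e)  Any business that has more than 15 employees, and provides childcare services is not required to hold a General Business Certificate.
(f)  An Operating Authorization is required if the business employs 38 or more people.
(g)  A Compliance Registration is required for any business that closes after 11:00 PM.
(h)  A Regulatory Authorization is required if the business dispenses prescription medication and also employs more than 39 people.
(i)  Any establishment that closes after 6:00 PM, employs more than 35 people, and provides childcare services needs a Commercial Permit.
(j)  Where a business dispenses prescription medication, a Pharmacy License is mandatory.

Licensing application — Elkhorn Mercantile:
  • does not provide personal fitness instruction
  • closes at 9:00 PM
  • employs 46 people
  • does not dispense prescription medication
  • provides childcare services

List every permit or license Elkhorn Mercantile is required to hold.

(a) closes 9:00 PM, at/before 10:00 PM → General Business Certificate required.
(b) employees 46 ≤ 61; closes 9:00 PM, at/before 10:00 PM → Small Employer Authorization not required.
(c) employees 46 > 13 → Municipal Authorization not required.
(d) closes 9:00 PM, at/before midnight → exempt from Operating Authorization.
(e) employees 46 > 15; provides childcare services → exempt from General Business Certificate.
(f) employees 46 ≥ 38 → Operating Authorization required.
(g) closes 9:00 PM, at/before 11:00 PM → Compliance Registration not required.
(h) does not dispense prescription medication; employees 46 > 39 → Regulatory Authorization not required.
(i) closes 9:00 PM, after 6:00 PM; employees 46 > 35; provides childcare services → Commercial Permit required.
(j) does not dispense prescription medication → Pharmacy License not required.

Commercial Permit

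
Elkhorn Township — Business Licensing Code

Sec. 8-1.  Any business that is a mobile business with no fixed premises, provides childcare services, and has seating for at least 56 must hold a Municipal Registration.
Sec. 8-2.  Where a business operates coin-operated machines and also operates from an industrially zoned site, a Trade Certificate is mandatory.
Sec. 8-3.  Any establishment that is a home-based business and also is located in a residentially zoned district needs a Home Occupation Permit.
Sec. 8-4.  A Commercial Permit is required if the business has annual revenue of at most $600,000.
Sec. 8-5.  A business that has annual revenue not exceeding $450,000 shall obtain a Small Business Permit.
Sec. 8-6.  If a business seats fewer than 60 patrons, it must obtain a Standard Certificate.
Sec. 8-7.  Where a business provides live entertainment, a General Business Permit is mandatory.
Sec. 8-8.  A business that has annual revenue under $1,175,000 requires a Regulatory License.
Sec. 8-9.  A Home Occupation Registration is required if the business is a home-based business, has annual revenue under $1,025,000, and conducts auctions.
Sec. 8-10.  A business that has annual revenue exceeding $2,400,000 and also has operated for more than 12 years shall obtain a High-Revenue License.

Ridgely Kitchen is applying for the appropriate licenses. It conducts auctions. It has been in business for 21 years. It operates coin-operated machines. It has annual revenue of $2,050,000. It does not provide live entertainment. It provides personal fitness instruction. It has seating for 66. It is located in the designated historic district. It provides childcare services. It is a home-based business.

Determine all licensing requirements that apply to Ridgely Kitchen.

Sec. 8-1. is a home-based business (not: is a mobile business with no fixed premises); provides childcare services; seating 66 ≥ 56 → Municipal Registration not required.
Sec. 8-2. operates coin-operated machines; is a home-based business (not: operates from an industrially zoned site) → Trade Certificate not required.
Sec. 8-3. is a home-based business; is located in the designated historic district (not: is located in a residentially zoned district) → Home Occupation Permit not required.
Sec. 8-4. revenue $2,050,000 > $600,000 → Commercial Permit not required.
Sec. 8-5. revenue $2,050,000 > $450,000 → Small Business Permit not required.
Sec. 8-6. seating 66 ≥ 60 → Standard Certificate not required.
Sec. 8-7. does not provide live entertainment → General Business Permit not required.
Sec. 8-8. revenue $2,050,000 ≥ $1,175,000 → Regulatory License not required.
Sec. 8-9. is a home-based business; revenue $2,050,000 ≥ $1,025,000; conducts auctions → Home Occupation Registration not required.
Sec. 8-10. revenue $2,050,000 ≤ $2,400,000; years in business 21 > 12 → High-Revenue License not required.

None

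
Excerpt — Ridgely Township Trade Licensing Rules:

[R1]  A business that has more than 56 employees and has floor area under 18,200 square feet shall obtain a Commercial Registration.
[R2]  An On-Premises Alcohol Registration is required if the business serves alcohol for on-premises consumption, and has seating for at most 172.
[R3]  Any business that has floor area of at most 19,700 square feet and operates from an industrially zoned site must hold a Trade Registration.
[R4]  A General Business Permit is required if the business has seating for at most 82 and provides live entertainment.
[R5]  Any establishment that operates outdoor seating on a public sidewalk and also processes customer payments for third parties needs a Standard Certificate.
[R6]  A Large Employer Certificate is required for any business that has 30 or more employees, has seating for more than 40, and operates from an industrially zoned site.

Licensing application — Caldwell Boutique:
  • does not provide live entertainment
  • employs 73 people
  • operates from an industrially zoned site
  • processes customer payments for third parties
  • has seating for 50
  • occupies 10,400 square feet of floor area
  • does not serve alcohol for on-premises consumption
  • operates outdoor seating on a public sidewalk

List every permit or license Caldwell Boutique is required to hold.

[R1] employees 73 > 56; floor area 10,400 square feet < 18,200 square feet → Commercial Registration required.
[R2] does not serve alcohol for on-premises consumption; seating 50 ≤ 172 → On-Premises Alcohol Registration not required.
[R3] floor area 10,400 square feet ≤ 19,700 square feet; operates from an industrially zoned site → Trade Registration required.
[R4] seating 50 ≤ 82; does not provide live entertainment → General Business Permit not required.
[R5] operates outdoor seating on a public sidewalk; processes customer payments for third parties → Standard Certificate required.
[R6] employees 73 ≥ 30; seating 50 > 40; operates from an industrially zoned site → Large Employer Certificate required.

Commercial Registration, Large Employer Certificate, Standard Certificate, Trade Registration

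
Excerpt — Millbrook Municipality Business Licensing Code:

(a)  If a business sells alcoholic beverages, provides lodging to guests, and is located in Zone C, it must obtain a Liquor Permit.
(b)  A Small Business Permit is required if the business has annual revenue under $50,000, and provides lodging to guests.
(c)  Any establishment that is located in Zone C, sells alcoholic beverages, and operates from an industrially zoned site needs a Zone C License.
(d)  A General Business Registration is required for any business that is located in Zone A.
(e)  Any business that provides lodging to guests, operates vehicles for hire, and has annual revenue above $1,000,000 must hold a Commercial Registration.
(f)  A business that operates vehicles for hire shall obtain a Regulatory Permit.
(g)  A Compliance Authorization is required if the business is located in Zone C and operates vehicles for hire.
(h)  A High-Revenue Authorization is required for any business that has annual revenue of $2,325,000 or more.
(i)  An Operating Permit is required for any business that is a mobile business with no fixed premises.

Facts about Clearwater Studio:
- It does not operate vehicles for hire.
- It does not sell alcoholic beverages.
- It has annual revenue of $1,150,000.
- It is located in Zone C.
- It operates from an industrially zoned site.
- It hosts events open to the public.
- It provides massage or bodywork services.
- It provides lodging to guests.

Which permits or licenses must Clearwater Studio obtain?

(a) does not sell alcoholic beverages; provides lodging to guests; is located in Zone C → Liquor Permit not required.
(b) revenue $1,150,000 ≥ $50,000; provides lodging to guests → Small Business Permit not required.
(c) is located in Zone C; does not sell alcoholic beverages; operates from an industrially zoned site → Zone C License not required.
(d) is located in Zone C (not: is located in Zone A) → General Business Registration not required.
(e) provides lodging to guests; does not operate vehicles for hire; revenue $1,150,000 > $1,000,000 → Commercial Registration not required.
(f) does not operate vehicles for hire → Regulatory Permit not required.
(g) is located in Zone C; does not operate vehicles for hire → Compliance Authorization not required.
(h) revenue $1,150,000 < $2,325,000 → High-Revenue Authorization not required.
(i) operates from an industrially zoned site (not: is a mobile business with no fixed premises) → Operating Permit not required.

None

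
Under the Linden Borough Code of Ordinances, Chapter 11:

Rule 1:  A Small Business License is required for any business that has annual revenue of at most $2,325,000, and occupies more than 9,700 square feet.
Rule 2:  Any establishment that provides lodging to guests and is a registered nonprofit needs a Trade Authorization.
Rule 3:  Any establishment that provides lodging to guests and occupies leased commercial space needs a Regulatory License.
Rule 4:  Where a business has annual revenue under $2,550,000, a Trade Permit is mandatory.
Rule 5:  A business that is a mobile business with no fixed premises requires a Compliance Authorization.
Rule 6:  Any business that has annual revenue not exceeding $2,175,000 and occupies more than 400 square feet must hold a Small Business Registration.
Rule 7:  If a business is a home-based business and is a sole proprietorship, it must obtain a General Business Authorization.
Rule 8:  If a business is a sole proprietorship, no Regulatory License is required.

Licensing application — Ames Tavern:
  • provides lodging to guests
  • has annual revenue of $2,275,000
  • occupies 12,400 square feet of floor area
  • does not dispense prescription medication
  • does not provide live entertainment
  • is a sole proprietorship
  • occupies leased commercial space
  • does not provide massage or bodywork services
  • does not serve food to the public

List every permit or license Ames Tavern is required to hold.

Small Business License, Trade Permit

Rule 1: revenue $2,275,000 ≤ $2,325,000; floor area 12,400 square feet > 9,700 square feet → Small Business License required.
Rule 2: provides lodging to guests; is a sole proprietorship (not: is a registered nonprofit) → Trade Authorization not required.
Rule 3: provides lodging to guests; occupies leased commercial space → Regulatory License required.
Rule 4: revenue $2,275,000 < $2,550,000 → Trade Permit required.
Rule 5: occupies leased commercial space (not: is a mobile business with no fixed premises) → Compliance Authorization not required.
Rule 6: revenue $2,275,000 > $2,175,000; floor area 12,400 square feet > 400 square feet → Small Business Registration not required.
Rule 7: occupies leased commercial space (not: is a home-based business); is a sole proprietorship → General Business Authorization not required.
Rule 8: is a sole proprietorship → exempt from Regulatory License.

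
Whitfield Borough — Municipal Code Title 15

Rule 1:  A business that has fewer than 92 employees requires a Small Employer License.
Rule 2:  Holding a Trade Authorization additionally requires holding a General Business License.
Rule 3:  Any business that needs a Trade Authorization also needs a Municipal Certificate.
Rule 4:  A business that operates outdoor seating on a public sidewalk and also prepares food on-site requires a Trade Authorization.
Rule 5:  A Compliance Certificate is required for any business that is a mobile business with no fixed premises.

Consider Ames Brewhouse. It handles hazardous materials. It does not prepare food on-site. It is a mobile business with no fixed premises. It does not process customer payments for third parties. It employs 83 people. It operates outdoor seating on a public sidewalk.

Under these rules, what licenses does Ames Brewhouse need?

Rule 1: employees 83 < 92 → Small Employer License required.
Rule 2: Trade Authorization is not required → no effect.
Rule 3: Trade Authorization is not required → no effect.
Rule 4: operates outdoor seating on a public sidewalk; does not prepare food on-site → Trade Authorization not required.
Rule 5: is a mobile business with no fixed premises → Compliance Certificate required.

Compliance Certificate, Small Employer License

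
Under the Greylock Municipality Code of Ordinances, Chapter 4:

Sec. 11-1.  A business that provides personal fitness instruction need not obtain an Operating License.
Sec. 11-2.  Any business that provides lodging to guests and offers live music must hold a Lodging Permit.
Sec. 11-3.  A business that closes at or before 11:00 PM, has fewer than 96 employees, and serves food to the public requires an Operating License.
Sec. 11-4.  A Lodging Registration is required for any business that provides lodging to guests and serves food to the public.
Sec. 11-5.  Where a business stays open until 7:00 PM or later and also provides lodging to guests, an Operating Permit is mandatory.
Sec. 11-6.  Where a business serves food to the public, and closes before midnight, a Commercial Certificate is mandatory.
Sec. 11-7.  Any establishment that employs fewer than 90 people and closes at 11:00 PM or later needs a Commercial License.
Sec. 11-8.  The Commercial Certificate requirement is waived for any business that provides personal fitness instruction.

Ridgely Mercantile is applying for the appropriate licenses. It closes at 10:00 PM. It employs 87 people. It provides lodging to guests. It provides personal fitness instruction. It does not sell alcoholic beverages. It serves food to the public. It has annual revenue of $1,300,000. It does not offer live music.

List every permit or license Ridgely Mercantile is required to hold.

Lodging Registration, Operating Permit

Sec. 11-1. provides personal fitness instruction → exempt from Operating License.
Sec. 11-2. provides lodging to guests; does not offer live music → Lodging Permit not required.
Sec. 11-3. closes 10:00 PM, at/before 11:00 PM; employees 87 < 96; serves food to the public → Operating License required.
Sec. 11-4. provides lodging to guests; serves food to the public → Lodging Registration required.
Sec. 11-5. closes 10:00 PM, after 7:00 PM; provides lodging to guests → Operating Permit required.
Sec. 11-6. serves food to the public; closes 10:00 PM, at/before midnight → Commercial Certificate required.
Sec. 11-7. employees 87 < 90; closes 10:00 PM, at/before 11:00 PM → Commercial License not required.
Sec. 11-8. provides personal fitness instruction → exempt from Commercial Certificate.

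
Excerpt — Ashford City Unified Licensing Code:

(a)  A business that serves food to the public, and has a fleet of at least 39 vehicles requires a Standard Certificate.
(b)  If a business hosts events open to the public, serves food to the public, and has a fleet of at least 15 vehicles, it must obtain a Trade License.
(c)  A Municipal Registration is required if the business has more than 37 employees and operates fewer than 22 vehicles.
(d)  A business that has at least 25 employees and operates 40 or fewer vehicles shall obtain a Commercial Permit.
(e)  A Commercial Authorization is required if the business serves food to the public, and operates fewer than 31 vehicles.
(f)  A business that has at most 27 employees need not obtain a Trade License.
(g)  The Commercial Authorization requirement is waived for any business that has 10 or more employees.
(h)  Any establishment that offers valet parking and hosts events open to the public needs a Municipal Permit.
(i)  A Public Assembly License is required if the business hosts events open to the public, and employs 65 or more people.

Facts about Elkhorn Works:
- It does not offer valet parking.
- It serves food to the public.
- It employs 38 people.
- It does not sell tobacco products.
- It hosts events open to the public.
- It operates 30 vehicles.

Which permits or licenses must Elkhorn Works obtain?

Commercial Permit, Trade License

(a) serves food to the public; vehicles 30 < 39 → Standard Certificate not required.
(b) hosts events open to the public; serves food to the public; vehicles 30 ≥ 15 → Trade License required.
(c) employees 38 > 37; vehicles 30 ≥ 22 → Municipal Registration not required.
(d) employees 38 ≥ 25; vehicles 30 ≤ 40 → Commercial Permit required.
(e) serves food to the public; vehicles 30 < 31 → Commercial Authorization required.
(f) employees 38 > 27 → Trade License exemption does not apply.
(g) employees 38 ≥ 10 → exempt from Commercial Authorization.
(h) does not offer valet parking; hosts events open to the public → Municipal Permit not required.
(i) hosts events open to the public; employees 38 < 65 → Public Assembly License not required.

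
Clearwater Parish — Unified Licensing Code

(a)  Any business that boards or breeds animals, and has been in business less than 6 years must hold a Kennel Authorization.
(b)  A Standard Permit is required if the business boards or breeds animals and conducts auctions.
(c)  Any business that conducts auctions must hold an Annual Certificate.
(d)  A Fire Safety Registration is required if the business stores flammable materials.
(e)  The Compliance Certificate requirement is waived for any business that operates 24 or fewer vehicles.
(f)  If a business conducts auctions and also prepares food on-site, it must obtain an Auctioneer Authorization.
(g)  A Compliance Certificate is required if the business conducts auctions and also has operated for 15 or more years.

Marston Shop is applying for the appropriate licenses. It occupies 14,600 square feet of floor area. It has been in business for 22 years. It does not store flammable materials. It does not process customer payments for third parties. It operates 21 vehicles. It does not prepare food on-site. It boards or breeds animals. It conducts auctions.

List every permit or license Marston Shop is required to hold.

Annual Certificate, Standard Permit

(a) boards or breeds animals; years in business 22 ≥ 6 → Kennel Authorization not required.
(b) boards or breeds animals; conducts auctions → Standard Permit required.
(c) conducts auctions → Annual Certificate required.
(d) does not store flammable materials → Fire Safety Registration not required.
(e) vehicles 21 ≤ 24 → exempt from Compliance Certificate.
(f) conducts auctions; does not prepare food on-site → Auctioneer Authorization not required.
(g) conducts auctions; years in business 22 ≥ 15 → Compliance Certificate required.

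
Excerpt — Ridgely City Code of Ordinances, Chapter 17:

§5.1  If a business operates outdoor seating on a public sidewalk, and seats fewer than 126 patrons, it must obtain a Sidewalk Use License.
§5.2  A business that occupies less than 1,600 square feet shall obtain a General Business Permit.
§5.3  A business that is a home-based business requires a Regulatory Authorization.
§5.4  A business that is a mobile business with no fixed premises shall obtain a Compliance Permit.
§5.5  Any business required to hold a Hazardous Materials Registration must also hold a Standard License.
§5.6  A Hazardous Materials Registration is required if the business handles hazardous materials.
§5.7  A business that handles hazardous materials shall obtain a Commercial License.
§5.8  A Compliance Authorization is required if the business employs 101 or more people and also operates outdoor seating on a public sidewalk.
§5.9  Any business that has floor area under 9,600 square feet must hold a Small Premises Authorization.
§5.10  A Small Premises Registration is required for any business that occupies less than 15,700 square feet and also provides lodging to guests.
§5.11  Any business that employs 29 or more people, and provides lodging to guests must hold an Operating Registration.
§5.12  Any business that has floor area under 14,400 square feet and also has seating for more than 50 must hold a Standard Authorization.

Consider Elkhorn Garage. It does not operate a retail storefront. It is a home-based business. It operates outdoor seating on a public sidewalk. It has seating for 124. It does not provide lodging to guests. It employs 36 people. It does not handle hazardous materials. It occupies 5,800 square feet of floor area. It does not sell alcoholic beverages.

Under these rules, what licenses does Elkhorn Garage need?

§5.1 operates outdoor seating on a public sidewalk; seating 124 < 126 → Sidewalk Use License required.
§5.2 floor area 5,800 square feet ≥ 1,600 square feet → General Business Permit not required.
§5.3 is a home-based business → Regulatory Authorization required.
§5.4 is a home-based business (not: is a mobile business with no fixed premises) → Compliance Permit not required.
§5.5 Hazardous Materials Registration is not required → no effect.
§5.6 does not handle hazardous materials → Hazardous Materials Registration not required.
§5.7 does not handle hazardous materials → Commercial License not required.
§5.8 employees 36 < 101; operates outdoor seating on a public sidewalk → Compliance Authorization not required.
§5.9 floor area 5,800 square feet < 9,600 square feet → Small Premises Authorization required.
§5.10 floor area 5,800 square feet < 15,700 square feet; does not provide lodging to guests → Small Premises Registration not required.
§5.11 employees 36 ≥ 29; does not provide lodging to guests → Operating Registration not required.
§5.12 floor area 5,800 square feet < 14,400 square feet; seating 124 > 50 → Standard Authorization required.

Regulatory Authorization, Sidewalk Use License, Small Premises Authorization, Standard Authorization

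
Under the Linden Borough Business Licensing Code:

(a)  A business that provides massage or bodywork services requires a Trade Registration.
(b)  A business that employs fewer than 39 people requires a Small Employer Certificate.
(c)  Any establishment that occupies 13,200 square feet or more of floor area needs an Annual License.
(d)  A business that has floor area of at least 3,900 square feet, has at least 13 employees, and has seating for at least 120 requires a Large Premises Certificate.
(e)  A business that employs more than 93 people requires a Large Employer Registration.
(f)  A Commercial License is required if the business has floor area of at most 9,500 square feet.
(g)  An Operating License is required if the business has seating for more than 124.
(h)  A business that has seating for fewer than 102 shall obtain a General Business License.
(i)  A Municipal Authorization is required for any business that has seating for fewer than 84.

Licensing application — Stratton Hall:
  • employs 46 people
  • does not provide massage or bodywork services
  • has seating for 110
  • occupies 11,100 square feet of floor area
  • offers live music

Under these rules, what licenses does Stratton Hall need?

None

(a) does not provide massage or bodywork services → Trade Registration not required.
(b) employees 46 ≥ 39 → Small Employer Certificate not required.
(c) floor area 11,100 square feet < 13,200 square feet → Annual License not required.
(d) floor area 11,100 square feet ≥ 3,900 square feet; employees 46 ≥ 13; seating 110 < 120 → Large Premises Certificate not required.
(e) employees 46 ≤ 93 → Large Employer Registration not required.
(f) floor area 11,100 square feet > 9,500 square feet → Commercial License not required.
(g) seating 110 ≤ 124 → Operating License not required.
(h) seating 110 ≥ 102 → General Business License not required.
(i) seating 110 ≥ 84 → Municipal Authorization not required.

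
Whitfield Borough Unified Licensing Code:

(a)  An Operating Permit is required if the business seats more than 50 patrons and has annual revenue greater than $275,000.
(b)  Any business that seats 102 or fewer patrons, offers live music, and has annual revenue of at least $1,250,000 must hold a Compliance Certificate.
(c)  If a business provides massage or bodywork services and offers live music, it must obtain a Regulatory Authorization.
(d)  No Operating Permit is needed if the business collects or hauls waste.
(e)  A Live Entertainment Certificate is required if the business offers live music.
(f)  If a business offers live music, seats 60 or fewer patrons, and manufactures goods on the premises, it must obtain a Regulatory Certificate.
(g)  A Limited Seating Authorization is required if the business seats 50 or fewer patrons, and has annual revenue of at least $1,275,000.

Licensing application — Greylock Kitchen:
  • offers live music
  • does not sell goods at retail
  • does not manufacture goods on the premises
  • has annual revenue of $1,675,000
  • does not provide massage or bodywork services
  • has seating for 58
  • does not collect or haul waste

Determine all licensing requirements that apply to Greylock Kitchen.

(a) seating 58 > 50; revenue $1,675,000 > $275,000 → Operating Permit required.
(b) seating 58 ≤ 102; offers live music; revenue $1,675,000 ≥ $1,250,000 → Compliance Certificate required.
(c) does not provide massage or bodywork services; offers live music → Regulatory Authorization not required.
(d) does not collect or haul waste → Operating Permit exemption does not apply.
(e) offers live music → Live Entertainment Certificate required.
(f) offers live music; seating 58 ≤ 60; does not manufacture goods on the premises → Regulatory Certificate not required.
(g) seating 58 > 50; revenue $1,675,000 ≥ $1,275,000 → Limited Seating Authorization not required.

Compliance Certificate, Live Entertainment Certificate, Operating Permit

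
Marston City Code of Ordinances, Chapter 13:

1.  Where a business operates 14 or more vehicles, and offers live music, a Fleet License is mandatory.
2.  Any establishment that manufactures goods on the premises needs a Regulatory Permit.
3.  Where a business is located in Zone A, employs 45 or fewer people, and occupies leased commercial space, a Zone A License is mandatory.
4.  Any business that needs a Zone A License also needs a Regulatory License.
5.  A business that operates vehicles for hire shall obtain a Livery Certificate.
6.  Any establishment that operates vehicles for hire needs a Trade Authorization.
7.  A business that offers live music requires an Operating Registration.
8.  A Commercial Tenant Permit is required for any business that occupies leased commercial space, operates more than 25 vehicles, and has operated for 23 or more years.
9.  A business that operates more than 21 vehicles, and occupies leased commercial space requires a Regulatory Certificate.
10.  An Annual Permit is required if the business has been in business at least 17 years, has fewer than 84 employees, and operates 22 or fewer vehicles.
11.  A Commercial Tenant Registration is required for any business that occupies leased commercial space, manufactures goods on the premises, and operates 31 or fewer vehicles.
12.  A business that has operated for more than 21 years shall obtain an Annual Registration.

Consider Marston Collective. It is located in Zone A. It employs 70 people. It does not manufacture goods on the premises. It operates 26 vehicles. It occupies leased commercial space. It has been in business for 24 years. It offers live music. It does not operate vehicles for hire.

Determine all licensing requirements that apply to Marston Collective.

1. vehicles 26 ≥ 14; offers live music → Fleet License required.
2. does not manufacture goods on the premises → Regulatory Permit not required.
3. is located in Zone A; employees 70 > 45; occupies leased commercial space → Zone A License not required.
4. Zone A License is not required → no effect.
5. does not operate vehicles for hire → Livery Certificate not required.
6. does not operate vehicles for hire → Trade Authorization not required.
7. offers live music → Operating Registration required.
8. occupies leased commercial space; vehicles 26 > 25; years in business 24 ≥ 23 → Commercial Tenant Permit required.
9. vehicles 26 > 21; occupies leased commercial space → Regulatory Certificate required.
10. years in business 24 ≥ 17; employees 70 < 84; vehicles 26 > 22 → Annual Permit not required.
11. occupies leased commercial space; does not manufacture goods on the premises; vehicles 26 ≤ 31 → Commercial Tenant Registration not required.
12. years in business 24 > 21 → Annual Registration required.

Annual Registration, Commercial Tenant Permit, Fleet License, Operating Registration, Regulatory Certificate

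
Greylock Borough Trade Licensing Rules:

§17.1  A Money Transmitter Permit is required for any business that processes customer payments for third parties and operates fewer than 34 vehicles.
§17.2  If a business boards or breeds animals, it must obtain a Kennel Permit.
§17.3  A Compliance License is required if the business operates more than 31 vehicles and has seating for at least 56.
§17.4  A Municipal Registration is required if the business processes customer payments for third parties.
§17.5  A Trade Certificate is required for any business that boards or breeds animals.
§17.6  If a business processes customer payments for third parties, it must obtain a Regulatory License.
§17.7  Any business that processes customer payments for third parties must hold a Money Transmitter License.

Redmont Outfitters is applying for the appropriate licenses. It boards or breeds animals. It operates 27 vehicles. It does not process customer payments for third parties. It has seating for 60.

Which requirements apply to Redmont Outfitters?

Kennel Permit, Trade Certificate

§17.1 does not process customer payments for third parties; vehicles 27 < 34 → Money Transmitter Permit not required.
§17.2 boards or breeds animals → Kennel Permit required.
§17.3 vehicles 27 ≤ 31; seating 60 ≥ 56 → Compliance License not required.
§17.4 does not process customer payments for third parties → Municipal Registration not required.
§17.5 boards or breeds animals → Trade Certificate required.
§17.6 does not process customer payments for third parties → Regulatory License not required.
§17.7 does not process customer payments for third parties → Money Transmitter License not required.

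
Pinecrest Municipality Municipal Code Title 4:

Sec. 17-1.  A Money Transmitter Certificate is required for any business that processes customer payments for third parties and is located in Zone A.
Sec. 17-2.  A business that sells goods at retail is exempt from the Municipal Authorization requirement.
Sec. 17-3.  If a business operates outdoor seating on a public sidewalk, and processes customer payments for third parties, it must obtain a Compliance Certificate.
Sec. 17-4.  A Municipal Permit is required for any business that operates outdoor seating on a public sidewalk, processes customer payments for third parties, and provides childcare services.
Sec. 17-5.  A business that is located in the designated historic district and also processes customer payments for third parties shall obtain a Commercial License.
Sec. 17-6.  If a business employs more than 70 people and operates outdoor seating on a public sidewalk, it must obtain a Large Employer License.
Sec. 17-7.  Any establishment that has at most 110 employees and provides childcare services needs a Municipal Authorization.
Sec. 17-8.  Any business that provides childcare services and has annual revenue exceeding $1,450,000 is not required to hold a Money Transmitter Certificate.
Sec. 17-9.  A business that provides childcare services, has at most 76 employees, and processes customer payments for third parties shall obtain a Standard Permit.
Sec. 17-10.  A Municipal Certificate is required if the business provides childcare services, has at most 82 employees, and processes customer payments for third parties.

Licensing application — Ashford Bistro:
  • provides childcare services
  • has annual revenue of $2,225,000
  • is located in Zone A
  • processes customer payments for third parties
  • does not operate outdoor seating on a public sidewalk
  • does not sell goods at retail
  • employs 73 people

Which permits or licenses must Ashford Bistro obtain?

Sec. 17-1. processes customer payments for third parties; is located in Zone A → Money Transmitter Certificate required.
Sec. 17-2. does not sell goods at retail → Municipal Authorization exemption does not apply.
Sec. 17-3. does not operate outdoor seating on a public sidewalk; processes customer payments for third parties → Compliance Certificate not required.
Sec. 17-4. does not operate outdoor seating on a public sidewalk; processes customer payments for third parties; provides childcare services → Municipal Permit not required.
Sec. 17-5. is located in Zone A (not: is located in the designated historic district); processes customer payments for third parties → Commercial License not required.
Sec. 17-6. employees 73 > 70; does not operate outdoor seating on a public sidewalk → Large Employer License not required.
Sec. 17-7. employees 73 ≤ 110; provides childcare services → Municipal Authorization required.
Sec. 17-8. provides childcare services; revenue $2,225,000 > $1,450,000 → exempt from Money Transmitter Certificate.
Sec. 17-9. provides childcare services; employees 73 ≤ 76; processes customer payments for third parties → Standard Permit required.
Sec. 17-10. provides childcare services; employees 73 ≤ 82; processes customer payments for third parties → Municipal Certificate required.

Municipal Authorization, Municipal Certificate, Standard Permit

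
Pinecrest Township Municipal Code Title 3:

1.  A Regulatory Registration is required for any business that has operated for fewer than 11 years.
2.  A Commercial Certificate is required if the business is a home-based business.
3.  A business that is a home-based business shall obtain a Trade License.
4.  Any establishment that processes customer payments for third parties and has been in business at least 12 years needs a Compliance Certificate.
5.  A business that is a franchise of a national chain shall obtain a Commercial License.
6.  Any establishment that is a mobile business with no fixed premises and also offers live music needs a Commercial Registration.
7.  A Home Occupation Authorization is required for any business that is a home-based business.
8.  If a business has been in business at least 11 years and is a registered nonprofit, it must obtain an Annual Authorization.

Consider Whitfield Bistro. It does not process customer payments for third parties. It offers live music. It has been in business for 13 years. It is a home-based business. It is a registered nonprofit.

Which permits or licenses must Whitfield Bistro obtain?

Annual Authorization, Commercial Certificate, Home Occupation Authorization, Trade License

1. years in business 13 ≥ 11 → Regulatory Registration not required.
2. is a home-based business → Commercial Certificate required.
3. is a home-based business → Trade License required.
4. does not process customer payments for third parties; years in business 13 ≥ 12 → Compliance Certificate not required.
5. is a registered nonprofit (not: is a franchise of a national chain) → Commercial License not required.
6. is a home-based business (not: is a mobile business with no fixed premises); offers live music → Commercial Registration not required.
7. is a home-based business → Home Occupation Authorization required.
8. years in business 13 ≥ 11; is a registered nonprofit → Annual Authorization required.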